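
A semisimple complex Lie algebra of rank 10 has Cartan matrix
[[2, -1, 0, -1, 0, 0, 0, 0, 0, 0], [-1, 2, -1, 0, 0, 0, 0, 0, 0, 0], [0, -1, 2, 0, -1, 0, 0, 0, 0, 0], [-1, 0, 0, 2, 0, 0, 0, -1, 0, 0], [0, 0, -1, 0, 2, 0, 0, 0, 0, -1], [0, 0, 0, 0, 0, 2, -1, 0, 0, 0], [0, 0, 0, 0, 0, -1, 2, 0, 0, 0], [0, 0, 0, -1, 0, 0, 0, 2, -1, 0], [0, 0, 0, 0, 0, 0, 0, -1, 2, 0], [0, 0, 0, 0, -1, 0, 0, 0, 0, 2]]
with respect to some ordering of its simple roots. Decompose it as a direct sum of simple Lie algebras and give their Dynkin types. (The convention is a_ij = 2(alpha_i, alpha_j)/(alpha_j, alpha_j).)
The diagram associated to this matrix has two connected components: the simple roots {alpha_6, alpha_7} form a chain of 2 nodes with single edges (A_2), and {alpha_1, alpha_2, alpha_3, alpha_4, alpha_5, alpha_8, alpha_9, alpha_10} form a chain of 8 nodes with single edges (A_8). A semisimple Lie algebra decomposes uniquely as the direct sum of simple ideals, one per connected component of its Dynkin diagram, so g ≅ A_2 ⊕ A_8 (dimension 8 + 80 = 88).

A_2 (sl(3)) ⊕ A_8 (sl(9))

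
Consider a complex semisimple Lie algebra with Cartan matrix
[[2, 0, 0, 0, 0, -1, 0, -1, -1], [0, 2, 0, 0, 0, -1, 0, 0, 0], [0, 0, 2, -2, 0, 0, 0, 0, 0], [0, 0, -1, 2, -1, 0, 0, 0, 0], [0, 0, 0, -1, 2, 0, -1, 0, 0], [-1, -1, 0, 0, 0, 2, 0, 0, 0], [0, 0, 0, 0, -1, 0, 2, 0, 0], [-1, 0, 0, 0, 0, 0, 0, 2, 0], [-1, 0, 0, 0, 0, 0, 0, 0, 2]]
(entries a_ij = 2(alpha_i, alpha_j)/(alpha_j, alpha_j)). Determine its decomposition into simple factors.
type C_4 + type D_5

The diagram associated to this matrix has two connected components: the simple roots {alpha_3, alpha_4, alpha_5, alpha_7} form a chain of 4 nodes with a double edge at one end; the terminal node there is the unique long simple root (C_4), and {alpha_1, alpha_2, alpha_6, alpha_8, alpha_9} form a chain of 3 nodes with a fork of two nodes at one end (D_5). A semisimple Lie algebra decomposes uniquely as the direct sum of simple ideals, one per connected component of its Dynkin diagram, so g ≅ C_4 ⊕ D_5 (dimension 36 + 45 = 81).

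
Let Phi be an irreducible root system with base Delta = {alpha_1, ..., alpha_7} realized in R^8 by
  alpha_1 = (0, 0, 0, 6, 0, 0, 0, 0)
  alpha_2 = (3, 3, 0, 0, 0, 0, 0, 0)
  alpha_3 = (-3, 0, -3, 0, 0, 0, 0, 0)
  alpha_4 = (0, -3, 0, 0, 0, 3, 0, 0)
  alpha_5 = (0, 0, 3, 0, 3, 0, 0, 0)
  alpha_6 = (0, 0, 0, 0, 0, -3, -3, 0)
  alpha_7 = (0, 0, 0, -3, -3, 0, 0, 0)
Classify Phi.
Compute the Cartan integers a_ij = 2(alpha_i, alpha_j)/(alpha_j, alpha_j); the resulting 7x7 Cartan matrix is
[[2, 0, 0, 0, 0, 0, -2], [0, 2, -1, -1, 0, 0, 0], [0, -1, 2, 0, -1, 0, 0], [0, -1, 0, 2, 0, -1, 0], [0, 0, -1, 0, 2, 0, -1], [0, 0, 0, -1, 0, 2, 0], [-1, 0, 0, 0, -1, 0, 2]].
The roots have two lengths (squared-length ratio 2:1); the short ones are alpha_{2,3,4,5,6,7}. The associated Dynkin diagram is a chain of 7 nodes with a double edge at one end; the terminal node there is the unique long simple root (C_7), so the type is C_7 (the algebra sp(14)).

C_7 (sp(14))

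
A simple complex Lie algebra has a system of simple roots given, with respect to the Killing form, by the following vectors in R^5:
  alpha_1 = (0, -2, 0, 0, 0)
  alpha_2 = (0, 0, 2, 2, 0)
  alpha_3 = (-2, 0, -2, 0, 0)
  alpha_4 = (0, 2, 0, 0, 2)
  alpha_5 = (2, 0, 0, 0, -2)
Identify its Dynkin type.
Compute the Cartan integers a_ij = 2(alpha_i, alpha_j)/(alpha_j, alpha_j); the resulting 5x5 Cartan matrix is
[[2, 0, 0, -1, 0], [0, 2, -1, 0, 0], [0, -1, 2, 0, -1], [-2, 0, 0, 2, -1], [0, 0, -1, -1, 2]].
The roots have two lengths (squared-length ratio 2:1); the short ones are alpha_{1}. The associated Dynkin diagram is a chain of 5 nodes with a double edge at one end; the terminal node there is the unique short simple root (B_5), so the type is B_5 (the algebra so(11)).

B_5 (so(11))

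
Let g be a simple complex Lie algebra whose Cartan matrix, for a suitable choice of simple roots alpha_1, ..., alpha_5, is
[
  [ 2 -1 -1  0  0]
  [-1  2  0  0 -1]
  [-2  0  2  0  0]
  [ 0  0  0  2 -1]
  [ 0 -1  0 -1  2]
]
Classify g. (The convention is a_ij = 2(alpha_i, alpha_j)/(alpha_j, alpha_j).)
C_5

The matrix has rank 5 with 2's on the diagonal. Reading the off-diagonal entries as Dynkin edges (a single edge where a_ij = a_ji = -1; a double or triple edge where a_ij * a_ji = 2 or 3), the diagram is a chain of 5 nodes with a double edge at one end; the terminal node there is the unique long simple root (C_5). One simple-root ordering that puts it in standard form is (alpha_4, alpha_5, alpha_2, alpha_1, alpha_3). So the algebra is type C_5, i.e. sp(10).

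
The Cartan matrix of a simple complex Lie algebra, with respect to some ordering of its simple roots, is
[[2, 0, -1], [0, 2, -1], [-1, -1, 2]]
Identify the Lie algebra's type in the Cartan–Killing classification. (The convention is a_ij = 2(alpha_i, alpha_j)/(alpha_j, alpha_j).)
A_3 (sl(4))

The matrix has rank 3 with 2's on the diagonal. Reading the off-diagonal entries as Dynkin edges (a single edge where a_ij = a_ji = -1; a double or triple edge where a_ij * a_ji = 2 or 3), the diagram is a chain of 3 nodes with single edges (A_3). One simple-root ordering that puts it in standard form is (alpha_2, alpha_3, alpha_1). So the algebra is type A_3, i.e. sl(4).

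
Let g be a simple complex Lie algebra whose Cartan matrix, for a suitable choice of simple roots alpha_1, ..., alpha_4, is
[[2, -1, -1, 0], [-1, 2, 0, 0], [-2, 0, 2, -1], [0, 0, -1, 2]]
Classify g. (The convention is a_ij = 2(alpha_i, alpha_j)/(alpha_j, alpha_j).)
F_4

The matrix has rank 4 with 2's on the diagonal. Reading the off-diagonal entries as Dynkin edges (a single edge where a_ij = a_ji = -1; a double or triple edge where a_ij * a_ji = 2 or 3), the diagram is a chain of 4 nodes with a double edge between the middle two (F_4). One simple-root ordering that puts it in standard form is (alpha_4, alpha_3, alpha_1, alpha_2). So the algebra is type F_4.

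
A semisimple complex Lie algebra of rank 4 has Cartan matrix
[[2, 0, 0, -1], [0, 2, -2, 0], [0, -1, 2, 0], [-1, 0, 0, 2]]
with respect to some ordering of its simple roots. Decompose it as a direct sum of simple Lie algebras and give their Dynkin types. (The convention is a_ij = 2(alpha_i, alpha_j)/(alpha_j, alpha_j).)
The diagram associated to this matrix has two connected components: the simple roots {alpha_1, alpha_4} form a chain of 2 nodes with single edges (A_2), and {alpha_2, alpha_3} form a chain of 2 nodes with a double edge at one end; the terminal node there is the unique short simple root (B_2). A semisimple Lie algebra decomposes uniquely as the direct sum of simple ideals, one per connected component of its Dynkin diagram, so g ≅ A_2 ⊕ B_2 (dimension 8 + 10 = 18).

A_2 (sl(3)) + B_2 (so(5))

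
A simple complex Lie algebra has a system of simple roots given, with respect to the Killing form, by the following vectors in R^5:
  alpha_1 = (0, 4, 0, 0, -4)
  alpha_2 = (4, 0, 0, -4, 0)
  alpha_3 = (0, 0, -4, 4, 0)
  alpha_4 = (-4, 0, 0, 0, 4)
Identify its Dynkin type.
type A_4

Compute the Cartan integers a_ij = 2(alpha_i, alpha_j)/(alpha_j, alpha_j); the resulting 4x4 Cartan matrix is
[[2, 0, 0, -1], [0, 2, -1, -1], [0, -1, 2, 0], [-1, -1, 0, 2]].
All simple roots have the same length, so the diagram is simply laced. The associated Dynkin diagram is a chain of 4 nodes with single edges (A_4), so the type is A_4 (the algebra sl(5)).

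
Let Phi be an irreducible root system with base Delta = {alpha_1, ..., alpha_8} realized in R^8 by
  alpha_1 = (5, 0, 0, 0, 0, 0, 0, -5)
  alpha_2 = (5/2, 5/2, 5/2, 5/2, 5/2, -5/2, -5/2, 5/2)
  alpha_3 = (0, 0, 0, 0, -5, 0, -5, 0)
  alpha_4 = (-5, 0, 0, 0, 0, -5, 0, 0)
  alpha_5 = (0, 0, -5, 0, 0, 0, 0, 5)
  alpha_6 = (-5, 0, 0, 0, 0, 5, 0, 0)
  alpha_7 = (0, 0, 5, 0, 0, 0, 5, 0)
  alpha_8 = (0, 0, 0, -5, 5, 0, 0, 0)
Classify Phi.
Compute the Cartan integers a_ij = 2(alpha_i, alpha_j)/(alpha_j, alpha_j); the resulting 8x8 Cartan matrix is
[[2, 0, 0, -1, -1, -1, 0, 0], [0, 2, 0, 0, 0, -1, 0, 0], [0, 0, 2, 0, 0, 0, -1, -1], [-1, 0, 0, 2, 0, 0, 0, 0], [-1, 0, 0, 0, 2, 0, -1, 0], [-1, -1, 0, 0, 0, 2, 0, 0], [0, 0, -1, 0, -1, 0, 2, 0], [0, 0, -1, 0, 0, 0, 0, 2]].
All simple roots have the same length, so the diagram is simply laced. The associated Dynkin diagram is a chain of 7 nodes with one extra node attached to the third node from one end (E_8), so the type is E_8.

E_8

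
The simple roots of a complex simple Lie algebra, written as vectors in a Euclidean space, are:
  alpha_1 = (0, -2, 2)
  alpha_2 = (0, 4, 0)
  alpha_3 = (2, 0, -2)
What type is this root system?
Compute the Cartan integers a_ij = 2(alpha_i, alpha_j)/(alpha_j, alpha_j); the resulting 3x3 Cartan matrix is
[[2, -1, -1], [-2, 2, 0], [-1, 0, 2]].
The roots have two lengths (squared-length ratio 2:1); the short ones are alpha_{1,3}. The associated Dynkin diagram is a chain of 3 nodes with a double edge at one end; the terminal node there is the unique long simple root (C_3), so the type is C_3 (the algebra sp(6)).

C3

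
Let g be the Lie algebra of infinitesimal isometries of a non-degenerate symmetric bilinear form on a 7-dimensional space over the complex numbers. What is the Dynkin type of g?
B3

This is so(7) with 7 odd, which has dimension 7(7-1)/2 = 21 and rank (7-1)/2 = 3. In the classification of classical Lie algebras, the orthogonal algebra so(2n+1) in an odd number of variables has type B_n; here n = 3, so the Dynkin diagram is a chain of 3 nodes with a double edge at one end; the terminal node there is the unique short simple root (B_3). Hence the type is B_3.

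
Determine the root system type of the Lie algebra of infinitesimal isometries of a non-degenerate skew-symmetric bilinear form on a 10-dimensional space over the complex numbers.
This is sp(10), which has dimension 10(10+1)/2 = 55 and rank 10/2 = 5. In the classification of classical Lie algebras, the symplectic algebra sp(2n) has type C_n; here n = 5, so the Dynkin diagram is a chain of 5 nodes with a double edge at one end; the terminal node there is the unique long simple root (C_5). Hence the type is C_5.

C_5 (sp(10))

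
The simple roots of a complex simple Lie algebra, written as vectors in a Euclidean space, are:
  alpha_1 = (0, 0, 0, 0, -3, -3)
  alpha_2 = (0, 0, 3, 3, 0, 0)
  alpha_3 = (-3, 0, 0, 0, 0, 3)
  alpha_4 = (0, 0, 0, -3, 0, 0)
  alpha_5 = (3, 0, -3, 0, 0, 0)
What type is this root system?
Compute the Cartan integers a_ij = 2(alpha_i, alpha_j)/(alpha_j, alpha_j); the resulting 5x5 Cartan matrix is
[[2, 0, -1, 0, 0], [0, 2, 0, -2, -1], [-1, 0, 2, 0, -1], [0, -1, 0, 2, 0], [0, -1, -1, 0, 2]].
The roots have two lengths (squared-length ratio 2:1); the short ones are alpha_{4}. The associated Dynkin diagram is a chain of 5 nodes with a double edge at one end; the terminal node there is the unique short simple root (B_5), so the type is B_5 (the algebra so(11)).

B_5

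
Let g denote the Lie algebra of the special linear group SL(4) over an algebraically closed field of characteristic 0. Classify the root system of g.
type A_3

This is sl(4), which has dimension 4^2 - 1 = 15 and rank 4 - 1 = 3 (a Cartan subalgebra is the diagonal traceless matrices). In the classification of classical Lie algebras, the special linear algebra sl(n+1) has type A_n; here n = 3, so the Dynkin diagram is a chain of 3 nodes with single edges (A_3). Hence the type is A_3.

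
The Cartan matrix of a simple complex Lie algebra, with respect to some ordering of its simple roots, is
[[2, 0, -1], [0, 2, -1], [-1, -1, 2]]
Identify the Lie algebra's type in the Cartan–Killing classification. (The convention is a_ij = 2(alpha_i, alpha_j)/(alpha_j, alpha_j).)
The matrix has rank 3 with 2's on the diagonal. Reading the off-diagonal entries as Dynkin edges (a single edge where a_ij = a_ji = -1; a double or triple edge where a_ij * a_ji = 2 or 3), the diagram is a chain of 3 nodes with single edges (A_3). One simple-root ordering that puts it in standard form is (alpha_2, alpha_3, alpha_1). So the algebra is type A_3, i.e. sl(4).

A3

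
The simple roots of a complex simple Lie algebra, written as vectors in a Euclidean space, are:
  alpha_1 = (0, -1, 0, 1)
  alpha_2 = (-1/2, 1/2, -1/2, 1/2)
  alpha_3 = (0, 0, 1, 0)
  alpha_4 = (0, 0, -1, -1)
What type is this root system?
Compute the Cartan integers a_ij = 2(alpha_i, alpha_j)/(alpha_j, alpha_j); the resulting 4x4 Cartan matrix is
[[2, 0, 0, -1], [0, 2, -1, 0], [0, -1, 2, -1], [-1, 0, -2, 2]].
The roots have two lengths (squared-length ratio 2:1); the short ones are alpha_{2,3}. The associated Dynkin diagram is a chain of 4 nodes with a double edge between the middle two (F_4), so the type is F_4.

type F_4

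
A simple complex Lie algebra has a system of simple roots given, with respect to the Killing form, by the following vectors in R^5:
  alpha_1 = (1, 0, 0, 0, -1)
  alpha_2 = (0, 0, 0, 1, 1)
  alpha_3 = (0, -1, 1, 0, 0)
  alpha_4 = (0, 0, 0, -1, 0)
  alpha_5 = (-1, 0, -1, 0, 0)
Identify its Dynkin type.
B5

Compute the Cartan integers a_ij = 2(alpha_i, alpha_j)/(alpha_j, alpha_j); the resulting 5x5 Cartan matrix is
[[2, -1, 0, 0, -1], [-1, 2, 0, -2, 0], [0, 0, 2, 0, -1], [0, -1, 0, 2, 0], [-1, 0, -1, 0, 2]].
The roots have two lengths (squared-length ratio 2:1); the short ones are alpha_{4}. The associated Dynkin diagram is a chain of 5 nodes with a double edge at one end; the terminal node there is the unique short simple root (B_5), so the type is B_5 (the algebra so(11)).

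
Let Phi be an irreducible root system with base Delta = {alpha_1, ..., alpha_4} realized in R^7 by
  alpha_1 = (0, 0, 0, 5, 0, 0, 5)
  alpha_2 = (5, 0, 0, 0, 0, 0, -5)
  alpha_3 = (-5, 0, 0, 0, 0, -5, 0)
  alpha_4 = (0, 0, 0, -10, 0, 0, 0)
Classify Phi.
C_4 (sp(8))

Compute the Cartan integers a_ij = 2(alpha_i, alpha_j)/(alpha_j, alpha_j); the resulting 4x4 Cartan matrix is
[[2, -1, 0, -1], [-1, 2, -1, 0], [0, -1, 2, 0], [-2, 0, 0, 2]].
The roots have two lengths (squared-length ratio 2:1); the short ones are alpha_{1,2,3}. The associated Dynkin diagram is a chain of 4 nodes with a double edge at one end; the terminal node there is the unique long simple root (C_4), so the type is C_4 (the algebra sp(8)).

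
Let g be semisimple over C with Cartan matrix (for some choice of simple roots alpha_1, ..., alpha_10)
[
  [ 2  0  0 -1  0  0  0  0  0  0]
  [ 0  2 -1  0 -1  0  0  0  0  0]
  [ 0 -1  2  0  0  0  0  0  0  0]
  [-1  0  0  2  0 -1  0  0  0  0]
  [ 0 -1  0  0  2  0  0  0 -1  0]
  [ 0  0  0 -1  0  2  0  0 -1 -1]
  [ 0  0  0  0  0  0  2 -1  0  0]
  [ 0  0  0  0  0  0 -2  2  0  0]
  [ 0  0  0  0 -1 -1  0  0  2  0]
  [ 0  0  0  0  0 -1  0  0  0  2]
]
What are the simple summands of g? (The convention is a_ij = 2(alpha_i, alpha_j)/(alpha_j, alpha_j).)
The diagram associated to this matrix has two connected components: the simple roots {alpha_7, alpha_8} form a chain of 2 nodes with a double edge at one end; the terminal node there is the unique short simple root (B_2), and {alpha_1, alpha_2, alpha_3, alpha_4, alpha_5, alpha_6, alpha_9, alpha_10} form a chain of 7 nodes with one extra node attached to the third node from one end (E_8). A semisimple Lie algebra decomposes uniquely as the direct sum of simple ideals, one per connected component of its Dynkin diagram, so g ≅ B_2 ⊕ E_8 (dimension 10 + 248 = 258).

B_2 ⊕ E_8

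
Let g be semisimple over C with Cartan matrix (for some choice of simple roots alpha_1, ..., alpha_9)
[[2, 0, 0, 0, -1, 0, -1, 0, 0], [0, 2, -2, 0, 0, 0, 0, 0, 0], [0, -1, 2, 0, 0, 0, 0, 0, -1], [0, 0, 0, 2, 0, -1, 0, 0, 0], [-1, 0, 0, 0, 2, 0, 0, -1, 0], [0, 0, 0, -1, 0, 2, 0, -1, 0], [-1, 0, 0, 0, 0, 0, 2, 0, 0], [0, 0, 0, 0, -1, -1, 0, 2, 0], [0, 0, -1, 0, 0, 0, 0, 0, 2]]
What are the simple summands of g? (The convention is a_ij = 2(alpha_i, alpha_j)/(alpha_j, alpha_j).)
The diagram associated to this matrix has two connected components: the simple roots {alpha_1, alpha_4, alpha_5, alpha_6, alpha_7, alpha_8} form a chain of 6 nodes with single edges (A_6), and {alpha_2, alpha_3, alpha_9} form a chain of 3 nodes with a double edge at one end; the terminal node there is the unique long simple root (C_3). A semisimple Lie algebra decomposes uniquely as the direct sum of simple ideals, one per connected component of its Dynkin diagram, so g ≅ A_6 ⊕ C_3 (dimension 48 + 21 = 69).

A6 ⊕ C3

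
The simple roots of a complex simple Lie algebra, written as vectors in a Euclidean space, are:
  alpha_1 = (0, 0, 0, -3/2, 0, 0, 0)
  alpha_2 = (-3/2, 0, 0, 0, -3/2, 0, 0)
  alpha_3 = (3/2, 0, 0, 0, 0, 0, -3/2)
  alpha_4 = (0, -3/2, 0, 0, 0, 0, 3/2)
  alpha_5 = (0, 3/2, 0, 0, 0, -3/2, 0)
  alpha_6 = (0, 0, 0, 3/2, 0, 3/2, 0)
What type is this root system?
Compute the Cartan integers a_ij = 2(alpha_i, alpha_j)/(alpha_j, alpha_j); the resulting 6x6 Cartan matrix is
[[2, 0, 0, 0, 0, -1], [0, 2, -1, 0, 0, 0], [0, -1, 2, -1, 0, 0], [0, 0, -1, 2, -1, 0], [0, 0, 0, -1, 2, -1], [-2, 0, 0, 0, -1, 2]].
The roots have two lengths (squared-length ratio 2:1); the short ones are alpha_{1}. The associated Dynkin diagram is a chain of 6 nodes with a double edge at one end; the terminal node there is the unique short simple root (B_6), so the type is B_6 (the algebra so(13)).

B_6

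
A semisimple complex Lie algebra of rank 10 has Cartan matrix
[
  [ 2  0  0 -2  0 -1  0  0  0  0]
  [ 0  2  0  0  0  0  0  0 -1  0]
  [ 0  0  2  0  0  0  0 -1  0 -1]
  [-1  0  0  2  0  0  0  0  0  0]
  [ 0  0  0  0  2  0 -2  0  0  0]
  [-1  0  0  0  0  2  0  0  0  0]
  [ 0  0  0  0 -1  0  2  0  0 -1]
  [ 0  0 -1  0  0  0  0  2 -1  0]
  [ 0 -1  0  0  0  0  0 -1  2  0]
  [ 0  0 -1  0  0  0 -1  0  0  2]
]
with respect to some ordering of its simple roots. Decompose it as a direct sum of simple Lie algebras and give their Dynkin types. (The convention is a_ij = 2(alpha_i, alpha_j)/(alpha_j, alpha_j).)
The diagram associated to this matrix has two connected components: the simple roots {alpha_1, alpha_4, alpha_6} form a chain of 3 nodes with a double edge at one end; the terminal node there is the unique short simple root (B_3), and {alpha_2, alpha_3, alpha_5, alpha_7, alpha_8, alpha_9, alpha_10} form a chain of 7 nodes with a double edge at one end; the terminal node there is the unique long simple root (C_7). A semisimple Lie algebra decomposes uniquely as the direct sum of simple ideals, one per connected component of its Dynkin diagram, so g ≅ B_3 ⊕ C_7 (dimension 21 + 105 = 126).

B_3 (so(7)) + C_7 (sp(14))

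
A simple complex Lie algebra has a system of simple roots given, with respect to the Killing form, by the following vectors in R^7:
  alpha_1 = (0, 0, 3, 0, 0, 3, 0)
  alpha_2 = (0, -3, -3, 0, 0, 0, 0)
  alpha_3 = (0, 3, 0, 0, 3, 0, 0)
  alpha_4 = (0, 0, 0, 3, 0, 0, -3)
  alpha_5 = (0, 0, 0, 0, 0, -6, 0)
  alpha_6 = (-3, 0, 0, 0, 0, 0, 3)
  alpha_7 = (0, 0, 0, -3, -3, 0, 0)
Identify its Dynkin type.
C_7 (sp(14))

Compute the Cartan integers a_ij = 2(alpha_i, alpha_j)/(alpha_j, alpha_j); the resulting 7x7 Cartan matrix is
[[2, -1, 0, 0, -1, 0, 0], [-1, 2, -1, 0, 0, 0, 0], [0, -1, 2, 0, 0, 0, -1], [0, 0, 0, 2, 0, -1, -1], [-2, 0, 0, 0, 2, 0, 0], [0, 0, 0, -1, 0, 2, 0], [0, 0, -1, -1, 0, 0, 2]].
The roots have two lengths (squared-length ratio 2:1); the short ones are alpha_{1,2,3,4,6,7}. The associated Dynkin diagram is a chain of 7 nodes with a double edge at one end; the terminal node there is the unique long simple root (C_7), so the type is C_7 (the algebra sp(14)).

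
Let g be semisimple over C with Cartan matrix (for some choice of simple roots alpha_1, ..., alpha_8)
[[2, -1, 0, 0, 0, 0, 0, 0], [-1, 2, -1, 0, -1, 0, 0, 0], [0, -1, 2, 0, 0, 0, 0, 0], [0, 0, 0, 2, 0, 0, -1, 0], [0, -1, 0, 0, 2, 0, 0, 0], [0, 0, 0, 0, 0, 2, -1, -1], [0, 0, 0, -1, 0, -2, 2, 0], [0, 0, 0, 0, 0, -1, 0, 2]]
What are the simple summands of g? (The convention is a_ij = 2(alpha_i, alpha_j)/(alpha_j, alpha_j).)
type D_4 + type F_4

The diagram associated to this matrix has two connected components: the simple roots {alpha_1, alpha_2, alpha_3, alpha_5} form a chain of 2 nodes with a fork of two nodes at one end (D_4), and {alpha_4, alpha_6, alpha_7, alpha_8} form a chain of 4 nodes with a double edge between the middle two (F_4). A semisimple Lie algebra decomposes uniquely as the direct sum of simple ideals, one per connected component of its Dynkin diagram, so g ≅ D_4 ⊕ F_4 (dimension 28 + 52 = 80).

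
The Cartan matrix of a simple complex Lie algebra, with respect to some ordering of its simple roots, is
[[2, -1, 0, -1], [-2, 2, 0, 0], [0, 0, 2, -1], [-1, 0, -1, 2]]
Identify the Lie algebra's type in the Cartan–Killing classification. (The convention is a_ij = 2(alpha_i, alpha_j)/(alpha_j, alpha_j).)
The matrix has rank 4 with 2's on the diagonal. Reading the off-diagonal entries as Dynkin edges (a single edge where a_ij = a_ji = -1; a double or triple edge where a_ij * a_ji = 2 or 3), the diagram is a chain of 4 nodes with a double edge at one end; the terminal node there is the unique long simple root (C_4). One simple-root ordering that puts it in standard form is (alpha_3, alpha_4, alpha_1, alpha_2). So the algebra is type C_4, i.e. sp(8).

type C_4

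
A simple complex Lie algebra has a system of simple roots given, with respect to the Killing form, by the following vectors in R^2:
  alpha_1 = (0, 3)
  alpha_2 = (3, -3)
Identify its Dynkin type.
type B_2

Compute the Cartan integers a_ij = 2(alpha_i, alpha_j)/(alpha_j, alpha_j); the resulting 2x2 Cartan matrix is
[[2, -1], [-2, 2]].
The roots have two lengths (squared-length ratio 2:1); the short ones are alpha_{1}. The associated Dynkin diagram is a chain of 2 nodes with a double edge at one end; the terminal node there is the unique short simple root (B_2), so the type is B_2 (the algebra so(5)).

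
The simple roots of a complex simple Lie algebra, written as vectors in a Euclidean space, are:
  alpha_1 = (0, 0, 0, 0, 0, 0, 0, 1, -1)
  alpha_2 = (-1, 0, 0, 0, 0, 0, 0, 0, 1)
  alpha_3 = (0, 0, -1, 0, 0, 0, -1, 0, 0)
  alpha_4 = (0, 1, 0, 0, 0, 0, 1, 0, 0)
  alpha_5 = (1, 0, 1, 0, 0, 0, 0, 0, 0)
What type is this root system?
A_5

Compute the Cartan integers a_ij = 2(alpha_i, alpha_j)/(alpha_j, alpha_j); the resulting 5x5 Cartan matrix is
[[2, -1, 0, 0, 0], [-1, 2, 0, 0, -1], [0, 0, 2, -1, -1], [0, 0, -1, 2, 0], [0, -1, -1, 0, 2]].
All simple roots have the same length, so the diagram is simply laced. The associated Dynkin diagram is a chain of 5 nodes with single edges (A_5), so the type is A_5 (the algebra sl(6)).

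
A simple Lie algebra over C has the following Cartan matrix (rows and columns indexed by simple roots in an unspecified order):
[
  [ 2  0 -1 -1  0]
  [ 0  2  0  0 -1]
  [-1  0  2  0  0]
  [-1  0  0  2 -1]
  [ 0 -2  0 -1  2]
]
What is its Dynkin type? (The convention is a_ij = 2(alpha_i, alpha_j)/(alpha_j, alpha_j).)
B5

The matrix has rank 5 with 2's on the diagonal. Reading the off-diagonal entries as Dynkin edges (a single edge where a_ij = a_ji = -1; a double or triple edge where a_ij * a_ji = 2 or 3), the diagram is a chain of 5 nodes with a double edge at one end; the terminal node there is the unique short simple root (B_5). One simple-root ordering that puts it in standard form is (alpha_3, alpha_1, alpha_4, alpha_5, alpha_2). So the algebra is type B_5, i.e. so(11).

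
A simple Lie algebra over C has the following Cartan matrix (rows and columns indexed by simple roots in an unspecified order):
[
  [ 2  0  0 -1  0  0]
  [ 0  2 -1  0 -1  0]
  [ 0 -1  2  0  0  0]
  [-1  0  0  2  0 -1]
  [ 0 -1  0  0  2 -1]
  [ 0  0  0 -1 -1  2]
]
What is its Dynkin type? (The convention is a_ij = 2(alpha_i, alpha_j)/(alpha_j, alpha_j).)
A_6

The matrix has rank 6 with 2's on the diagonal. Reading the off-diagonal entries as Dynkin edges (a single edge where a_ij = a_ji = -1; a double or triple edge where a_ij * a_ji = 2 or 3), the diagram is a chain of 6 nodes with single edges (A_6). One simple-root ordering that puts it in standard form is (alpha_3, alpha_2, alpha_5, alpha_6, alpha_4, alpha_1). So the algebra is type A_6, i.e. sl(7).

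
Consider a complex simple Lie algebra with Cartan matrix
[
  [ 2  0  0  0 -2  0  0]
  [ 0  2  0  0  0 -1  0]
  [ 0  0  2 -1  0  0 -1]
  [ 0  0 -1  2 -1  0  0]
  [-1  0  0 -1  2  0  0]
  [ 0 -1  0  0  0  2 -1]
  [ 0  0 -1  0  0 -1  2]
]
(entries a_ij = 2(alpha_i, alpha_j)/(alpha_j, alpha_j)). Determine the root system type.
The matrix has rank 7 with 2's on the diagonal. Reading the off-diagonal entries as Dynkin edges (a single edge where a_ij = a_ji = -1; a double or triple edge where a_ij * a_ji = 2 or 3), the diagram is a chain of 7 nodes with a double edge at one end; the terminal node there is the unique long simple root (C_7). One simple-root ordering that puts it in standard form is (alpha_2, alpha_6, alpha_7, alpha_3, alpha_4, alpha_5, alpha_1). So the algebra is type C_7, i.e. sp(14).

type C_7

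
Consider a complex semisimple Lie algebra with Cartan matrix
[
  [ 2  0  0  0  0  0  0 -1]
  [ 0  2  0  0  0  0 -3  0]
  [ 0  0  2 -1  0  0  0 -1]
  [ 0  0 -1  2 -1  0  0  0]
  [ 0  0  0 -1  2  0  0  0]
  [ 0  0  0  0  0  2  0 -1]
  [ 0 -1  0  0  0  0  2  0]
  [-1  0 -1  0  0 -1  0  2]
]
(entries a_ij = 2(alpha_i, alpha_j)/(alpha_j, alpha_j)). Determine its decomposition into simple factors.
D_6 + G_2

The diagram associated to this matrix has two connected components: the simple roots {alpha_1, alpha_3, alpha_4, alpha_5, alpha_6, alpha_8} form a chain of 4 nodes with a fork of two nodes at one end (D_6), and {alpha_2, alpha_7} form two nodes joined by a triple edge (G_2). A semisimple Lie algebra decomposes uniquely as the direct sum of simple ideals, one per connected component of its Dynkin diagram, so g ≅ D_6 ⊕ G_2 (dimension 66 + 14 = 80).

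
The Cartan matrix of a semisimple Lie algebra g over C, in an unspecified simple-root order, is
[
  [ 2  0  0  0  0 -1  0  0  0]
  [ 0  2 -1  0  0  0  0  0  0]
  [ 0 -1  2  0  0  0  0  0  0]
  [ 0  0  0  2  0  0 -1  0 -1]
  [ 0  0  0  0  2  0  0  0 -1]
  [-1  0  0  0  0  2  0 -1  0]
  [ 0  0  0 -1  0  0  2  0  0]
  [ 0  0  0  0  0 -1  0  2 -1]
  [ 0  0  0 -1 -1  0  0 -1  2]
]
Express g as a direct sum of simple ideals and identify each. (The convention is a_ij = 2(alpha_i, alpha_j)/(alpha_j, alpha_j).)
The diagram associated to this matrix has two connected components: the simple roots {alpha_2, alpha_3} form a chain of 2 nodes with single edges (A_2), and {alpha_1, alpha_4, alpha_5, alpha_6, alpha_7, alpha_8, alpha_9} form a chain of 6 nodes with one extra node attached to the third node from one end (E_7). A semisimple Lie algebra decomposes uniquely as the direct sum of simple ideals, one per connected component of its Dynkin diagram, so g ≅ A_2 ⊕ E_7 (dimension 8 + 133 = 141).

A2 ⊕ E7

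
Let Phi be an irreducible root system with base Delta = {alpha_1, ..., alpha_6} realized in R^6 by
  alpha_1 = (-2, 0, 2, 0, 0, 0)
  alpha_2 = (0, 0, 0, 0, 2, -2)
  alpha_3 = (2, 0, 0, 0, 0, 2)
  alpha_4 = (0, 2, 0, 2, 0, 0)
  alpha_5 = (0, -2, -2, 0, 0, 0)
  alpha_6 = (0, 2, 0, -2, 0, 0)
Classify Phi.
D_6

Compute the Cartan integers a_ij = 2(alpha_i, alpha_j)/(alpha_j, alpha_j); the resulting 6x6 Cartan matrix is
[[2, 0, -1, 0, -1, 0], [0, 2, -1, 0, 0, 0], [-1, -1, 2, 0, 0, 0], [0, 0, 0, 2, -1, 0], [-1, 0, 0, -1, 2, -1], [0, 0, 0, 0, -1, 2]].
All simple roots have the same length, so the diagram is simply laced. The associated Dynkin diagram is a chain of 4 nodes with a fork of two nodes at one end (D_6), so the type is D_6 (the algebra so(12)).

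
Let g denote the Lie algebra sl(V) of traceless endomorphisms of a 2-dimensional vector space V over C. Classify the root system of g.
A_1 (sl(2))

This is sl(2), which has dimension 2^2 - 1 = 3 and rank 2 - 1 = 1 (a Cartan subalgebra is the diagonal traceless matrices). In the classification of classical Lie algebras, the special linear algebra sl(n+1) has type A_n; here n = 1, so the Dynkin diagram is a chain of 1 nodes with single edges (A_1). Hence the type is A_1.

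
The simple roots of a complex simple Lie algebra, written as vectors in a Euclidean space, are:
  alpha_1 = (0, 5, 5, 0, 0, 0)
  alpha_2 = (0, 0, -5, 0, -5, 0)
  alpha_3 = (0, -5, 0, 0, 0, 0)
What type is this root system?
B_3 (so(7))

Compute the Cartan integers a_ij = 2(alpha_i, alpha_j)/(alpha_j, alpha_j); the resulting 3x3 Cartan matrix is
[[2, -1, -2], [-1, 2, 0], [-1, 0, 2]].
The roots have two lengths (squared-length ratio 2:1); the short ones are alpha_{3}. The associated Dynkin diagram is a chain of 3 nodes with a double edge at one end; the terminal node there is the unique short simple root (B_3), so the type is B_3 (the algebra so(7)).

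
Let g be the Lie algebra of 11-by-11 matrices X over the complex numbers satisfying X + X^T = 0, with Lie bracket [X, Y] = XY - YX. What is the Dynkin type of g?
This is so(11) with 11 odd, which has dimension 11(11-1)/2 = 55 and rank (11-1)/2 = 5. In the classification of classical Lie algebras, the orthogonal algebra so(2n+1) in an odd number of variables has type B_n; here n = 5, so the Dynkin diagram is a chain of 5 nodes with a double edge at one end; the terminal node there is the unique short simple root (B_5). Hence the type is B_5.

B_5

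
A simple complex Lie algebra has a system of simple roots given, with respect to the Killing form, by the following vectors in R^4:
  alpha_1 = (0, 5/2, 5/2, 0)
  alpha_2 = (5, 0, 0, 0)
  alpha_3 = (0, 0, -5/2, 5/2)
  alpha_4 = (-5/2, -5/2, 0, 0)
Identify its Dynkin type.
Compute the Cartan integers a_ij = 2(alpha_i, alpha_j)/(alpha_j, alpha_j); the resulting 4x4 Cartan matrix is
[[2, 0, -1, -1], [0, 2, 0, -2], [-1, 0, 2, 0], [-1, -1, 0, 2]].
The roots have two lengths (squared-length ratio 2:1); the short ones are alpha_{1,3,4}. The associated Dynkin diagram is a chain of 4 nodes with a double edge at one end; the terminal node there is the unique long simple root (C_4), so the type is C_4 (the algebra sp(8)).

C_4 (sp(8))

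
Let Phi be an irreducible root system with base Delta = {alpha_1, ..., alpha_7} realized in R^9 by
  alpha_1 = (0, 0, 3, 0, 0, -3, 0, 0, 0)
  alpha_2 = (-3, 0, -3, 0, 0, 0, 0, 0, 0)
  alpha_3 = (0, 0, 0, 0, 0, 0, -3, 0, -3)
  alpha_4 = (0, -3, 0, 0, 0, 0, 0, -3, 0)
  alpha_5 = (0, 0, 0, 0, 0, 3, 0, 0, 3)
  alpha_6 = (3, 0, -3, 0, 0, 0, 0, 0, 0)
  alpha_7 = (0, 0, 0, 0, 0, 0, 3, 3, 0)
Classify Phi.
Compute the Cartan integers a_ij = 2(alpha_i, alpha_j)/(alpha_j, alpha_j); the resulting 7x7 Cartan matrix is
[[2, -1, 0, 0, -1, -1, 0], [-1, 2, 0, 0, 0, 0, 0], [0, 0, 2, 0, -1, 0, -1], [0, 0, 0, 2, 0, 0, -1], [-1, 0, -1, 0, 2, 0, 0], [-1, 0, 0, 0, 0, 2, 0], [0, 0, -1, -1, 0, 0, 2]].
All simple roots have the same length, so the diagram is simply laced. The associated Dynkin diagram is a chain of 5 nodes with a fork of two nodes at one end (D_7), so the type is D_7 (the algebra so(14)).

D7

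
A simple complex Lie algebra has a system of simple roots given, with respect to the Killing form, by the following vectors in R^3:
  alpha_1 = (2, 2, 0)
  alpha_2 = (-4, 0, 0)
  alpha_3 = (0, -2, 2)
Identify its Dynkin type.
type C_3

Compute the Cartan integers a_ij = 2(alpha_i, alpha_j)/(alpha_j, alpha_j); the resulting 3x3 Cartan matrix is
[[2, -1, -1], [-2, 2, 0], [-1, 0, 2]].
The roots have two lengths (squared-length ratio 2:1); the short ones are alpha_{1,3}. The associated Dynkin diagram is a chain of 3 nodes with a double edge at one end; the terminal node there is the unique long simple root (C_3), so the type is C_3 (the algebra sp(6)).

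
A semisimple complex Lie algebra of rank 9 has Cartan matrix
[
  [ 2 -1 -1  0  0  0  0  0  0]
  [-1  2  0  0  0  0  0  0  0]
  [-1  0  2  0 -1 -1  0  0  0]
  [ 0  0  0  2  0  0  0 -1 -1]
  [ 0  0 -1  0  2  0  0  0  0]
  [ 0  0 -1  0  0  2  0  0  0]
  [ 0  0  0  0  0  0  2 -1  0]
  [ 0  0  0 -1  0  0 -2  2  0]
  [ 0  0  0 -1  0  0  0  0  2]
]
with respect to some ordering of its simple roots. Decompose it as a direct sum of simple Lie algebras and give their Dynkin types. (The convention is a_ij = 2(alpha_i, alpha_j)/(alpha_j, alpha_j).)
The diagram associated to this matrix has two connected components: the simple roots {alpha_4, alpha_7, alpha_8, alpha_9} form a chain of 4 nodes with a double edge at one end; the terminal node there is the unique short simple root (B_4), and {alpha_1, alpha_2, alpha_3, alpha_5, alpha_6} form a chain of 3 nodes with a fork of two nodes at one end (D_5). A semisimple Lie algebra decomposes uniquely as the direct sum of simple ideals, one per connected component of its Dynkin diagram, so g ≅ B_4 ⊕ D_5 (dimension 36 + 45 = 81).

B_4 (so(9)) ⊕ D_5 (so(10))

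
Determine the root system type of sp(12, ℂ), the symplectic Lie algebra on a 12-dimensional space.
This is sp(12), which has dimension 12(12+1)/2 = 78 and rank 12/2 = 6. In the classification of classical Lie algebras, the symplectic algebra sp(2n) has type C_n; here n = 6, so the Dynkin diagram is a chain of 6 nodes with a double edge at one end; the terminal node there is the unique long simple root (C_6). Hence the type is C_6.

C6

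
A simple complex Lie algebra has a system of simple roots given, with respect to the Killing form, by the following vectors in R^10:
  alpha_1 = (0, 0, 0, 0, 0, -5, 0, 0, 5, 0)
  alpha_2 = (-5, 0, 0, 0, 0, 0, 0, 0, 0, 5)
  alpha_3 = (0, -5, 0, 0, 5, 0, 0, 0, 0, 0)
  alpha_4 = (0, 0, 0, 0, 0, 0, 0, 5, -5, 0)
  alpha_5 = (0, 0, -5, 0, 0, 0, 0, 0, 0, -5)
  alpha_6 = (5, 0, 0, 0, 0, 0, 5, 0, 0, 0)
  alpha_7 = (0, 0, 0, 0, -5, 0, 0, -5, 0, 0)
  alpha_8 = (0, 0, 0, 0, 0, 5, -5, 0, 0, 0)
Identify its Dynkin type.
A8

Compute the Cartan integers a_ij = 2(alpha_i, alpha_j)/(alpha_j, alpha_j); the resulting 8x8 Cartan matrix is
[[2, 0, 0, -1, 0, 0, 0, -1], [0, 2, 0, 0, -1, -1, 0, 0], [0, 0, 2, 0, 0, 0, -1, 0], [-1, 0, 0, 2, 0, 0, -1, 0], [0, -1, 0, 0, 2, 0, 0, 0], [0, -1, 0, 0, 0, 2, 0, -1], [0, 0, -1, -1, 0, 0, 2, 0], [-1, 0, 0, 0, 0, -1, 0, 2]].
All simple roots have the same length, so the diagram is simply laced. The associated Dynkin diagram is a chain of 8 nodes with single edges (A_8), so the type is A_8 (the algebra sl(9)).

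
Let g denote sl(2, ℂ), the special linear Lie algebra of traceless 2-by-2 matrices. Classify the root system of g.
This is sl(2), which has dimension 2^2 - 1 = 3 and rank 2 - 1 = 1 (a Cartan subalgebra is the diagonal traceless matrices). In the classification of classical Lie algebras, the special linear algebra sl(n+1) has type A_n; here n = 1, so the Dynkin diagram is a chain of 1 nodes with single edges (A_1). Hence the type is A_1.

A_1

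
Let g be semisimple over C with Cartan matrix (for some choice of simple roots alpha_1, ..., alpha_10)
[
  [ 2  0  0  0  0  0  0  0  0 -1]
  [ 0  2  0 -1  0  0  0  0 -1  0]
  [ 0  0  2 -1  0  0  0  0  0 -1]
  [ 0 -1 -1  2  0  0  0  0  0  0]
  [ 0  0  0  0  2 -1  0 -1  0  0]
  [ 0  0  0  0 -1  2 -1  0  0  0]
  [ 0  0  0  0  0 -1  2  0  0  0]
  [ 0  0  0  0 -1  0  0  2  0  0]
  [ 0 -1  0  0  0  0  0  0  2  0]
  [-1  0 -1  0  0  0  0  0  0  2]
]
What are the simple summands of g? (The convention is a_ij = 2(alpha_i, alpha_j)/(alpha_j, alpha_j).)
A_4 + A_6

The diagram associated to this matrix has two connected components: the simple roots {alpha_5, alpha_6, alpha_7, alpha_8} form a chain of 4 nodes with single edges (A_4), and {alpha_1, alpha_2, alpha_3, alpha_4, alpha_9, alpha_10} form a chain of 6 nodes with single edges (A_6). A semisimple Lie algebra decomposes uniquely as the direct sum of simple ideals, one per connected component of its Dynkin diagram, so g ≅ A_4 ⊕ A_6 (dimension 24 + 48 = 72).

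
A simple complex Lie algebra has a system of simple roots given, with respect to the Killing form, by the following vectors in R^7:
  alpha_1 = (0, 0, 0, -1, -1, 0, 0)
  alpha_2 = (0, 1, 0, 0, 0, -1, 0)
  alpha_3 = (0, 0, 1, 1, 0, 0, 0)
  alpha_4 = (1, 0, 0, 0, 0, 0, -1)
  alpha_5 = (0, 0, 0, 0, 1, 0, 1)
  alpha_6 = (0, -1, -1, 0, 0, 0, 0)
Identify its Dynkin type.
Compute the Cartan integers a_ij = 2(alpha_i, alpha_j)/(alpha_j, alpha_j); the resulting 6x6 Cartan matrix is
[[2, 0, -1, 0, -1, 0], [0, 2, 0, 0, 0, -1], [-1, 0, 2, 0, 0, -1], [0, 0, 0, 2, -1, 0], [-1, 0, 0, -1, 2, 0], [0, -1, -1, 0, 0, 2]].
All simple roots have the same length, so the diagram is simply laced. The associated Dynkin diagram is a chain of 6 nodes with single edges (A_6), so the type is A_6 (the algebra sl(7)).

type A_6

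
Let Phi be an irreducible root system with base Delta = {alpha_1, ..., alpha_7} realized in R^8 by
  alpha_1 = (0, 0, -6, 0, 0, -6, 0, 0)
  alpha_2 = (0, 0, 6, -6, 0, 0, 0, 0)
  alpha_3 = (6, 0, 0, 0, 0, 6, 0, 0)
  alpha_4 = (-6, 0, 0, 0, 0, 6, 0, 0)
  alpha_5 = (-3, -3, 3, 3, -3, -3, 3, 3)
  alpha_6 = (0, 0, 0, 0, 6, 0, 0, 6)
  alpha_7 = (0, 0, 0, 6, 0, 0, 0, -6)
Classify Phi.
Compute the Cartan integers a_ij = 2(alpha_i, alpha_j)/(alpha_j, alpha_j); the resulting 7x7 Cartan matrix is
[[2, -1, -1, -1, 0, 0, 0], [-1, 2, 0, 0, 0, 0, -1], [-1, 0, 2, 0, -1, 0, 0], [-1, 0, 0, 2, 0, 0, 0], [0, 0, -1, 0, 2, 0, 0], [0, 0, 0, 0, 0, 2, -1], [0, -1, 0, 0, 0, -1, 2]].
All simple roots have the same length, so the diagram is simply laced. The associated Dynkin diagram is a chain of 6 nodes with one extra node attached to the third node from one end (E_7), so the type is E_7.

E_7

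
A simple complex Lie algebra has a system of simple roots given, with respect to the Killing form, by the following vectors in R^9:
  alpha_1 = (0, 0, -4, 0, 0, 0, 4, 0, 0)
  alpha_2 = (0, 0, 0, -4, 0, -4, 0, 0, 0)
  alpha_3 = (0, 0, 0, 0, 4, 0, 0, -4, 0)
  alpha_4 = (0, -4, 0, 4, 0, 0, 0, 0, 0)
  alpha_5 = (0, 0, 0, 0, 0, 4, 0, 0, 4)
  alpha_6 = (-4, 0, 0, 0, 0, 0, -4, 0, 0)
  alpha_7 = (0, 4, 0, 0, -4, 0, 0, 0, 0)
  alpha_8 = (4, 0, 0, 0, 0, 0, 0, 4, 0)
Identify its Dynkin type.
Compute the Cartan integers a_ij = 2(alpha_i, alpha_j)/(alpha_j, alpha_j); the resulting 8x8 Cartan matrix is
[[2, 0, 0, 0, 0, -1, 0, 0], [0, 2, 0, -1, -1, 0, 0, 0], [0, 0, 2, 0, 0, 0, -1, -1], [0, -1, 0, 2, 0, 0, -1, 0], [0, -1, 0, 0, 2, 0, 0, 0], [-1, 0, 0, 0, 0, 2, 0, -1], [0, 0, -1, -1, 0, 0, 2, 0], [0, 0, -1, 0, 0, -1, 0, 2]].
All simple roots have the same length, so the diagram is simply laced. The associated Dynkin diagram is a chain of 8 nodes with single edges (A_8), so the type is A_8 (the algebra sl(9)).

A_8 (sl(9))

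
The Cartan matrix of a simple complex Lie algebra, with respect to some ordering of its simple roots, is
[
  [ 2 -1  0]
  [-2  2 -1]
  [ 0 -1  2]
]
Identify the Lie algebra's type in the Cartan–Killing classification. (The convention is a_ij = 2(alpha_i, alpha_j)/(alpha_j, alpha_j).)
B3

The matrix has rank 3 with 2's on the diagonal. Reading the off-diagonal entries as Dynkin edges (a single edge where a_ij = a_ji = -1; a double or triple edge where a_ij * a_ji = 2 or 3), the diagram is a chain of 3 nodes with a double edge at one end; the terminal node there is the unique short simple root (B_3). One simple-root ordering that puts it in standard form is (alpha_3, alpha_2, alpha_1). So the algebra is type B_3, i.e. so(7).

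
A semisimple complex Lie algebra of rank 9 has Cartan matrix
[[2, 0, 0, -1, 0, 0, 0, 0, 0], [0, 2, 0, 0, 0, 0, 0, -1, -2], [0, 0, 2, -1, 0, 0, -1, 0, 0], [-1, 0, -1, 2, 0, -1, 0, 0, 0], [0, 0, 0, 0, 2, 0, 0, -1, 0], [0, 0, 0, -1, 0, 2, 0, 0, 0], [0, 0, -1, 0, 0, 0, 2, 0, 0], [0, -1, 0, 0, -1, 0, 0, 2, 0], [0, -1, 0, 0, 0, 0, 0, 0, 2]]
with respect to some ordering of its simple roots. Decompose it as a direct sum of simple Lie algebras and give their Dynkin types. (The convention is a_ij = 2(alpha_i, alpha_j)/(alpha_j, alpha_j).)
B4 ⊕ D5

The diagram associated to this matrix has two connected components: the simple roots {alpha_2, alpha_5, alpha_8, alpha_9} form a chain of 4 nodes with a double edge at one end; the terminal node there is the unique short simple root (B_4), and {alpha_1, alpha_3, alpha_4, alpha_6, alpha_7} form a chain of 3 nodes with a fork of two nodes at one end (D_5). A semisimple Lie algebra decomposes uniquely as the direct sum of simple ideals, one per connected component of its Dynkin diagram, so g ≅ B_4 ⊕ D_5 (dimension 36 + 45 = 81).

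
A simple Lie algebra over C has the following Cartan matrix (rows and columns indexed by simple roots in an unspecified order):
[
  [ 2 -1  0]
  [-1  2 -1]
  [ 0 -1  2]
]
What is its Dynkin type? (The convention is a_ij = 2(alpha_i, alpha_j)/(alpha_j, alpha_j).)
A_3 (sl(4))

The matrix has rank 3 with 2's on the diagonal. Reading the off-diagonal entries as Dynkin edges (a single edge where a_ij = a_ji = -1; a double or triple edge where a_ij * a_ji = 2 or 3), the diagram is a chain of 3 nodes with single edges (A_3). One simple-root ordering that puts it in standard form is (alpha_3, alpha_2, alpha_1). So the algebra is type A_3, i.e. sl(4).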